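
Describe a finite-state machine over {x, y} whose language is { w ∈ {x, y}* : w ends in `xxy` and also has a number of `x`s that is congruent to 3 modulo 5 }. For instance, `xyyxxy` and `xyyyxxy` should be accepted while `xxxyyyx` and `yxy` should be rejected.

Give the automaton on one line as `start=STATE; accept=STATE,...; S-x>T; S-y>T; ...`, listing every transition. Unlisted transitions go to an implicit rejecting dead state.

Build one automaton per condition and run them in lockstep. One (4 states) tracks how much of the suffix `xxy` has currently been matched; the other (5 states) tracks the count of `x`s modulo 5. Each combined state is a pair, one component from each; accept when both components accept.
          x    y  
>  q0     q1   q0 
   q1     q2   q3 
   q2     q4   q5 
   q3     q6   q3 
   q4     q7   q8 
   q5     q9  q10 
   q6     q4  q10 
   q7    q11  q12 
 * q8    q13  q14 
   q9     q7  q14 
   q10    q9  q10 
   q11   q15  q16 
   q12   q17  q18 
   q13   q11  q18 
   q14   q13  q14 
   q15    q2  q19 
   q16    q1   q0 
   q17   q15   q0 
   q18   q17  q18 
   q19    q6   q3 
(> = start, * = accepting)

start=q0; accept=q8; q0-x>q1; q0-y>q0; q1-x>q2; q1-y>q3; q2-x>q4; q2-y>q5; q3-x>q6; q3-y>q3; q4-x>q7; q4-y>q8; q5-x>q9; q5-y>q10; q6-x>q4; q6-y>q10; q7-x>q11; q7-y>q12; q8-x>q13; q8-y>q14; q9-x>q7; q9-y>q14; q10-x>q9; q10-y>q10; q11-x>q15; q11-y>q16; q12-x>q17; q12-y>q18; q13-x>q11; q13-y>q18; q14-x>q13; q14-y>q14; q15-x>q2; q15-y>q19; q16-x>q1; q16-y>q0; q17-x>q15; q17-y>q0; q18-x>q17; q18-y>q18; q19-x>q6; q19-y>q3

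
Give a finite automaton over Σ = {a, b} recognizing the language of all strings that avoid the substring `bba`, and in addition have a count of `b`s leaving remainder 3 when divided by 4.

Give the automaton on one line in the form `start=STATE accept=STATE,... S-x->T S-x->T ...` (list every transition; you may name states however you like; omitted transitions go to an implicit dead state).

start=s0 accept=s6,s9,s11 s0-a->s0 s0-b->s1 s1-a->s2 s1-b->s3 s2-a->s2 s2-b->s4 s3-a->s5 s3-b->s6 s4-a->s7 s4-b->s6 s5-a->s5 s5-b->s5 s6-a->s5 s6-b->s8 s7-a->s7 s7-b->s9 s8-a->s5 s8-b->s10 s9-a->s11 s9-b->s8 s10-a->s5 s10-b->s3 s11-a->s11 s11-b->s12 s12-a->s0 s12-b->s10

Run two small machines in parallel and take their product. One (4 states) tracks partial matches of the forbidden pattern `bba`; the other (4 states) tracks the count of `b`s modulo 4. Each combined state is a pair, one component from each; accept when both components accept. Equivalent product states are then merged.
A 13-state machine:
          a    b  
>  s0     s0   s1 
   s1     s2   s3 
   s2     s2   s4 
   s3     s5   s6 
   s4     s7   s6 
   s5     s5   s5 
 * s6     s5   s8 
   s7     s7   s9 
   s8     s5  s10 
 * s9    s11   s8 
   s10    s5   s3 
 * s11   s11  s12 
   s12    s0  s10 
(> = start, * = accepting)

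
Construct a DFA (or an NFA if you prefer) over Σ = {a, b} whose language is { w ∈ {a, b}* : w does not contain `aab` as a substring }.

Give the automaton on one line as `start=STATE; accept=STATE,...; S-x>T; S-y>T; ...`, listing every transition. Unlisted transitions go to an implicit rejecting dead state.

start=q0; accept=q0,q1,q2; q0-a>q1; q0-b>q0; q1-a>q2; q1-b>q0; q2-a>q2; q2-b>q3; q3-a>q3; q3-b>q3

This is the complement of 'contains `aab`'. Use the same substring-matching states — q0 through q3 holding how much of `aab` has just been matched — but flip the accepting set: everything except the trap q3 accepts.
With 4 states:
        a   b  
>* q0   q1  q0 
 * q1   q2  q0 
 * q2   q2  q3 
   q3   q3  q3 
(> = start, * = accepting)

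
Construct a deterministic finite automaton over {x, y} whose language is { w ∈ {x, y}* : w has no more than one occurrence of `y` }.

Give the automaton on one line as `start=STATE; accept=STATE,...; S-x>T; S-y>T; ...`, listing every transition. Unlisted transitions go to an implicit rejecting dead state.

start=s0; accept=s0,s1; s0-x>s0; s0-y>s1; s1-x>s1; s1-y>s2; s2-x>s2; s2-y>s2

Only the number of `y`s matters, and only up to 2. Make a chain s0 → s1 → s2 advanced by each `y` (with s2 absorbing); every other symbol self-loops. The accepting set is {s0, s1}.
        x   y  
>* s0   s0  s1 
 * s1   s1  s2 
   s2   s2  s2 
(> = start, * = accepting)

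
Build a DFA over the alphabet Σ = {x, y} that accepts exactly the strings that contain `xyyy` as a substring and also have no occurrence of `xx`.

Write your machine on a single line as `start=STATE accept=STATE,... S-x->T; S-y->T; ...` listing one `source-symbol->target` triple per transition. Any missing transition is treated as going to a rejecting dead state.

Run two small machines in parallel and take their product. One (5 states) tracks whether and how much of `xyyy` has been seen; the other (3 states) tracks partial matches of the forbidden pattern `xx`. Each combined state is a pair, one component from each; accept when both components accept. Equivalent product states are then merged.
With 7 states:
        x   y  
>  s0   s1  s0 
   s1   s2  s3 
   s2   s2  s2 
   s3   s1  s4 
   s4   s1  s5 
 * s5   s6  s5 
 * s6   s2  s5 
(> = start, * = accepting)

start=s0; accept=s5,s6; s0-x->s1; s0-y->s0; s1-x->s2; s1-y->s3; s2-x->s2; s2-y->s2; s3-x->s1; s3-y->s4; s4-x->s1; s4-y->s5; s5-x->s6; s5-y->s5; s6-x->s2; s6-y->s5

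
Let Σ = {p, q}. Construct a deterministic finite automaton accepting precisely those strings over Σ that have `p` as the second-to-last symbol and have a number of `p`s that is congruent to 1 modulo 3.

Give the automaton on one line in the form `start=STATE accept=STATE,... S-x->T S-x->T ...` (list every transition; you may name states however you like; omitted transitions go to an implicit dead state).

Build one automaton per condition and run them in lockstep. One (7 states) tracks the last 2 symbols read; the other (3 states) tracks the count of `p`s modulo 3. Each combined state is a pair, one component from each; accept when both components accept.
A 15-state machine:
          p    q  
>  S0     S1   S2 
   S1     S3   S4 
   S2     S5   S6 
   S3     S7   S8 
 * S4     S9  S10 
   S5     S3   S4 
   S6     S5   S6 
   S7    S11  S12 
   S8    S13  S14 
   S9     S7   S8 
   S10    S9  S10 
 * S11    S3   S4 
   S12    S5   S6 
   S13   S11  S12 
   S14   S13  S14 
(> = start, * = accepting)

start=S0 accept=S4,S11 S0-p->S1 S0-q->S2 S1-p->S3 S1-q->S4 S2-p->S5 S2-q->S6 S3-p->S7 S3-q->S8 S4-p->S9 S4-q->S10 S5-p->S3 S5-q->S4 S6-p->S5 S6-q->S6 S7-p->S11 S7-q->S12 S8-p->S13 S8-q->S14 S9-p->S7 S9-q->S8 S10-p->S9 S10-q->S10 S11-p->S3 S11-q->S4 S12-p->S5 S12-q->S6 S13-p->S11 S13-q->S12 S14-p->S13 S14-q->S14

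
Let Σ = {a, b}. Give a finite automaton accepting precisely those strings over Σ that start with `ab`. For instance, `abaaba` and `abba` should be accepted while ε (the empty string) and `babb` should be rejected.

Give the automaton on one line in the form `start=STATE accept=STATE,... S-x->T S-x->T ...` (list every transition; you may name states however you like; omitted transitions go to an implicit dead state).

Check the first 2 symbols one by one: q0 through q1 record how many have matched `ab` so far; any wrong symbol goes to the dead state q3. After all 2 match we enter the accepting sink q2.
A 4-state machine:
        a   b  
>  q0   q1  q3 
   q1   q3  q2 
 * q2   q2  q2 
   q3   q3  q3 
(> = start, * = accepting)

start=q0 accept=q2 q0-a->q1 q0-b->q3 q1-a->q3 q1-b->q2 q2-a->q2 q2-b->q2 q3-a->q3 q3-b->q3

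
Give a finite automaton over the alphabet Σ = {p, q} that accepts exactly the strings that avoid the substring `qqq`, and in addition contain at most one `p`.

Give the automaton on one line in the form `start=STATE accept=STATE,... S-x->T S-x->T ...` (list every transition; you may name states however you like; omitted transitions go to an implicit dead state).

start=A accept=A,B,C,E,F,G A-p->B A-q->C B-p->D B-q->E C-p->B C-q->F D-p->D D-q->D E-p->D E-q->G F-p->B F-q->D G-p->D G-q->D

Run two small machines in parallel and take their product. The first has 4 states tracking partial matches of the forbidden pattern `qqq`; the second has 3 states tracking the count of `p`s, saturating at 2. A product state is a pair (one from each), accepting exactly when both do. Minimizing collapses redundant product states.
A 7-state machine:
       p  q 
>* A   B  C 
 * B   D  E 
 * C   B  F 
   D   D  D 
 * E   D  G 
 * F   B  D 
 * G   D  D 
(> = start, * = accepting)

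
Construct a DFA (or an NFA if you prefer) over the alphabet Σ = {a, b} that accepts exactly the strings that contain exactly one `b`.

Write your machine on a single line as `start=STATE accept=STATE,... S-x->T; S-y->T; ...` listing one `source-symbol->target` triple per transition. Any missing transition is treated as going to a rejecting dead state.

Count `b`s, saturating at 2: state s0 means no `b` yet, s1 means one `b` seen, s2 means more than one. Each `b` increments (capped at s2); other symbols loop. Accept from {s1}.
A 3-state machine:
        a   b  
>  s0   s0  s1 
 * s1   s1  s2 
   s2   s2  s2 
(> = start, * = accepting)

start=s0; accept=s1; s0-a->s0; s0-b->s1; s1-a->s1; s1-b->s2; s2-a->s2; s2-b->s2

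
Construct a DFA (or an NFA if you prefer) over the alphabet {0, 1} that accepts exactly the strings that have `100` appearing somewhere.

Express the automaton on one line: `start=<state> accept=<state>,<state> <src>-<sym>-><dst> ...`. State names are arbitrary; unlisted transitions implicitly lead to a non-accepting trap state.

start=A accept=D A-0->A A-1->B B-0->C B-1->B C-0->D C-1->B D-0->D D-1->D

Track how much of `100` has been matched so far: state A is no progress, D is the absorbing accept state reached once `100` has occurred. Intermediate states record partial matches; on a mismatch, fall back to the longest reusable overlap.
       0  1 
>  A   A  B 
   B   C  B 
   C   D  B 
 * D   D  D 
(> = start, * = accepting)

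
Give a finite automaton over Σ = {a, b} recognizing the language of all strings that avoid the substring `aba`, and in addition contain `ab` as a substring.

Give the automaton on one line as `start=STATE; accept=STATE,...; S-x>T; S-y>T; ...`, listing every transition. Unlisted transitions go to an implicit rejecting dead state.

start=s0; accept=s2,s4,s5; s0-a>s1; s0-b>s0; s1-a>s1; s1-b>s2; s2-a>s3; s2-b>s4; s3-a>s3; s3-b>s3; s4-a>s5; s4-b>s4; s5-a>s5; s5-b>s2

Handle the two conditions separately and then intersect. One (4 states) tracks partial matches of the forbidden pattern `aba`; the other (3 states) tracks whether and how much of `ab` has been seen. Each combined state is a pair, one component from each; accept when both components accept.
        a   b  
>  s0   s1  s0 
   s1   s1  s2 
 * s2   s3  s4 
   s3   s3  s3 
 * s4   s5  s4 
 * s5   s5  s2 
(> = start, * = accepting)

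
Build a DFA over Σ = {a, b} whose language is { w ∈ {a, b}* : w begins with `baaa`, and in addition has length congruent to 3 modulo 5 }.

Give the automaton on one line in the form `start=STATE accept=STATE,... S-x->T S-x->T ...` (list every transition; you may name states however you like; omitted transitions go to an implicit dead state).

Build one automaton per condition and run them in lockstep. One (6 states) tracks whether the input so far still matches the prefix `baaa`; the other (5 states) tracks the input length modulo 5. Each combined state is a pair, one component from each; accept when both components accept. Minimizing collapses redundant product states.
        a   b  
>  s0   s1  s2 
   s1   s1  s1 
   s2   s3  s1 
   s3   s4  s1 
   s4   s5  s1 
   s5   s6  s6 
   s6   s7  s7 
   s7   s8  s8 
   s8   s9  s9 
 * s9   s5  s5 
(> = start, * = accepting)

start=s0 accept=s9 s0-a->s1 s0-b->s2 s1-a->s1 s1-b->s1 s2-a->s3 s2-b->s1 s3-a->s4 s3-b->s1 s4-a->s5 s4-b->s1 s5-a->s6 s5-b->s6 s6-a->s7 s6-b->s7 s7-a->s8 s7-b->s8 s8-a->s9 s8-b->s9 s9-a->s5 s9-b->s5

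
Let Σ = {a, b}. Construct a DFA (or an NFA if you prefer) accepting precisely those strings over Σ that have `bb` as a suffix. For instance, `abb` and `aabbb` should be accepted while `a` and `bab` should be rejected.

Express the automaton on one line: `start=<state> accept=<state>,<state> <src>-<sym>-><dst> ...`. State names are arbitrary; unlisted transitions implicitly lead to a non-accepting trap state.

start=q0 accept=q2 q0-a->q0 q0-b->q1 q1-a->q0 q1-b->q2 q2-a->q0 q2-b->q2

Let each state record the length of the longest suffix of the input read so far that is also a prefix of `bb`. q1 means the last symbol is `b`; q2 means the last 2 symbols are `bb`. Accept only at q2, where the string currently ends in `bb`.
        a   b  
>  q0   q0  q1 
   q1   q0  q2 
 * q2   q0  q2 
(> = start, * = accepting)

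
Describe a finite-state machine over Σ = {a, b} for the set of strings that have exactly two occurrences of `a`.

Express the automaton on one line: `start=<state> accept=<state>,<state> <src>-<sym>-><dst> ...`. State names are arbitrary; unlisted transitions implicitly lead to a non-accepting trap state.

Only the number of `a`s matters, and only up to 3. Make a chain q0 → q1 → q2 → q3 advanced by each `a` (with q3 absorbing); every other symbol self-loops. The accepting set is {q2}.
A 4-state machine:
        a   b  
>  q0   q1  q0 
   q1   q2  q1 
 * q2   q3  q2 
   q3   q3  q3 
(> = start, * = accepting)

start=q0 accept=q2 q0-a->q1 q0-b->q0 q1-a->q2 q1-b->q1 q2-a->q3 q2-b->q2 q3-a->q3 q3-b->q3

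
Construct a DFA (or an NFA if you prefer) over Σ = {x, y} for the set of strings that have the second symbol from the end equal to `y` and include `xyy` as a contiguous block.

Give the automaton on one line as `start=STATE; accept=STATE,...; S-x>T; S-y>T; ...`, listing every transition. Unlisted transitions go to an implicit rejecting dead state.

Build one automaton per condition and run them in lockstep. One (7 states) tracks the last 2 symbols read; the other (4 states) tracks whether and how much of `xyy` has been seen. Each combined state is a pair, one component from each; accept when both components accept. Minimizing collapses redundant product states.
A 7-state machine:
        x   y  
>  q0   q1  q0 
   q1   q1  q2 
   q2   q1  q3 
 * q3   q4  q3 
 * q4   q5  q6 
   q5   q5  q6 
   q6   q4  q3 
(> = start, * = accepting)

start=q0; accept=q3,q4; q0-x>q1; q0-y>q0; q1-x>q1; q1-y>q2; q2-x>q1; q2-y>q3; q3-x>q4; q3-y>q3; q4-x>q5; q4-y>q6; q5-x>q5; q5-y>q6; q6-x>q4; q6-y>q3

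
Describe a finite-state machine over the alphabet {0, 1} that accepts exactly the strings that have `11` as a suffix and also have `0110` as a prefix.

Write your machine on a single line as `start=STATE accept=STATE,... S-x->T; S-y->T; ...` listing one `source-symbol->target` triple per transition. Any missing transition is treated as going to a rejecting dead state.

start=q0; accept=q7; q0-0->q1; q0-1->q2; q1-0->q2; q1-1->q3; q2-0->q2; q2-1->q2; q3-0->q2; q3-1->q4; q4-0->q5; q4-1->q2; q5-0->q5; q5-1->q6; q6-0->q5; q6-1->q7; q7-0->q5; q7-1->q7

Handle the two conditions separately and then intersect. One (3 states) tracks how much of the suffix `11` has currently been matched; the other (6 states) tracks whether the input so far still matches the prefix `0110`. Each combined state is a pair, one component from each; accept when both components accept. After merging equivalent states the machine shrinks.
        0   1  
>  q0   q1  q2 
   q1   q2  q3 
   q2   q2  q2 
   q3   q2  q4 
   q4   q5  q2 
   q5   q5  q6 
   q6   q5  q7 
 * q7   q5  q7 
(> = start, * = accepting)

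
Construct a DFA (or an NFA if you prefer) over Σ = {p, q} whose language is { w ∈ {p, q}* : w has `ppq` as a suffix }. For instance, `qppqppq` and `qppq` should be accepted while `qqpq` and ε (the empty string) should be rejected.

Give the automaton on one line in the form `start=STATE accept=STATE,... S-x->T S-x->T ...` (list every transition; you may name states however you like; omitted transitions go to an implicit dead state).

Let each state record the length of the longest suffix of the input read so far that is also a prefix of `ppq`. B means the last symbol is `p`; C means the last 2 symbols are `pp`; D means the last 3 symbols are `ppq`. Accept only at D, where the string currently ends in `ppq`.
4 states suffice.
       p  q 
>  A   B  A 
   B   C  A 
   C   C  D 
 * D   B  A 
(> = start, * = accepting)

start=A accept=D A-p->B A-q->A B-p->C B-q->A C-p->C C-q->D D-p->B D-q->A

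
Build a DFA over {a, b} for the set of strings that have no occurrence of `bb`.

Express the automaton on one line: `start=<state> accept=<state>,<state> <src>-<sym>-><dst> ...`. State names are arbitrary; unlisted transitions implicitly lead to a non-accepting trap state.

start=S0 accept=S0,S1 S0-a->S0 S0-b->S1 S1-a->S0 S1-b->S2 S2-a->S2 S2-b->S2

This is the complement of 'contains `bb`'. Use the same substring-matching states — S0 through S2 holding how much of `bb` has just been matched — but flip the accepting set: everything except the trap S2 accepts.
3 states suffice.
        a   b  
>* S0   S0  S1 
 * S1   S0  S2 
   S2   S2  S2 
(> = start, * = accepting)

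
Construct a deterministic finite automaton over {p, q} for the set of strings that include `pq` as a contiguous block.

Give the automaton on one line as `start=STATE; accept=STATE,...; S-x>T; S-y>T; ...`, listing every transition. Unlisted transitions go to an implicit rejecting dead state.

start=s0; accept=s2; s0-p>s1; s0-q>s0; s1-p>s1; s1-q>s2; s2-p>s2; s2-q>s2

Track how much of `pq` has been matched so far: state s0 is no progress, s2 is the absorbing accept state reached once `pq` has occurred. Intermediate states record partial matches; on a mismatch, fall back to the longest reusable overlap.
A 3-state machine:
        p   q  
>  s0   s1  s0 
   s1   s1  s2 
 * s2   s2  s2 
(> = start, * = accepting)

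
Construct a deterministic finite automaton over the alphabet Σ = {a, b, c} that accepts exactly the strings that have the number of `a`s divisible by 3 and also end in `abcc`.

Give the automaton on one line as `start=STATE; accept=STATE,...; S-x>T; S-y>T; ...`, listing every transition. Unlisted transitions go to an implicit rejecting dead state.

start=q0; accept=q6; q0-a>q1; q0-b>q0; q0-c>q0; q1-a>q2; q1-b>q1; q1-c>q1; q2-a>q3; q2-b>q2; q2-c>q2; q3-a>q1; q3-b>q4; q3-c>q0; q4-a>q1; q4-b>q0; q4-c>q5; q5-a>q1; q5-b>q0; q5-c>q6; q6-a>q1; q6-b>q0; q6-c>q0

Handle the two conditions separately and then intersect. One (3 states) tracks the count of `a`s modulo 3; the other (5 states) tracks how much of the suffix `abcc` has currently been matched. Each combined state is a pair, one component from each; accept when both components accept. After merging equivalent states the machine shrinks.
7 states suffice.
        a   b   c  
>  q0   q1  q0  q0 
   q1   q2  q1  q1 
   q2   q3  q2  q2 
   q3   q1  q4  q0 
   q4   q1  q0  q5 
   q5   q1  q0  q6 
 * q6   q1  q0  q0 
(> = start, * = accepting)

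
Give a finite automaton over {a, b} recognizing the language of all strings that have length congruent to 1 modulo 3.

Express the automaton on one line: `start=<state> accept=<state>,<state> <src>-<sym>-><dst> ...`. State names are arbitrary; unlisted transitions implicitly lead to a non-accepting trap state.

start=S0 accept=S1 S0-a->S1 S0-b->S1 S1-a->S2 S1-b->S2 S2-a->S0 S2-b->S0

Count input length modulo 3: every symbol advances one step around the cycle S0 → S1 → S2 → S0. Accept at S1.
        a   b  
>  S0   S1  S1 
 * S1   S2  S2 
   S2   S0  S0 
(> = start, * = accepting)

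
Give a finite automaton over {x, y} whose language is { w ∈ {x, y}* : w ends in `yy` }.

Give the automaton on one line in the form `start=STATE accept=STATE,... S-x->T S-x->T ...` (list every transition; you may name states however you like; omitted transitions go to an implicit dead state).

Remember how much of `yy` the current input suffix matches. State A means no match yet; B means the last symbol is `y`; C means the last 2 symbols are `yy`. Only C accepts. On a mismatch, fall back to the longest proper suffix that is still a prefix of `yy`.
With 3 states:
       x  y 
>  A   A  B 
   B   A  C 
 * C   A  C 
(> = start, * = accepting)

start=A accept=C A-x->A A-y->B B-x->A B-y->C C-x->A C-y->C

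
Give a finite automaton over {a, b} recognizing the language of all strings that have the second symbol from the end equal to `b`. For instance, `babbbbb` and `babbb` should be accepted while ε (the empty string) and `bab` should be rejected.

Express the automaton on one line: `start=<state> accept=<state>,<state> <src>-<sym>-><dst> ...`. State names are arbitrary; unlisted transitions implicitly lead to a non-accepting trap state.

start=q0 accept=q5,q6 q0-a->q1 q0-b->q2 q1-a->q3 q1-b->q4 q2-a->q5 q2-b->q6 q3-a->q3 q3-b->q4 q4-a->q5 q4-b->q6 q5-a->q3 q5-b->q4 q6-a->q5 q6-b->q6

A DFA must remember the last 2 symbols (since which symbol is second-to-last isn't known until the input ends). Use one state per possible window of the last ≤2 symbols; accept from those whose window starts with `b`.
7 states suffice.
        a   b  
>  q0   q1  q2 
   q1   q3  q4 
   q2   q5  q6 
   q3   q3  q4 
   q4   q5  q6 
 * q5   q3  q4 
 * q6   q5  q6 
(> = start, * = accepting)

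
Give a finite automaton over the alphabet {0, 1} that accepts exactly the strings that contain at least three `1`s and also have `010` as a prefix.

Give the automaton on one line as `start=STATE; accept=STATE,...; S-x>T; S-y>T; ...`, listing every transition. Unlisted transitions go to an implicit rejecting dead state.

start=S0; accept=S10,S11; S0-0>S1; S0-1>S2; S1-0>S3; S1-1>S4; S2-0>S2; S2-1>S5; S3-0>S3; S3-1>S2; S4-0>S6; S4-1>S5; S5-0>S5; S5-1>S7; S6-0>S6; S6-1>S8; S7-0>S7; S7-1>S9; S8-0>S8; S8-1>S10; S9-0>S9; S9-1>S9; S10-0>S10; S10-1>S11; S11-0>S11; S11-1>S11

Handle the two conditions separately and then intersect. One (5 states) tracks the count of `1`s, saturating at 4; the other (5 states) tracks whether the input so far still matches the prefix `010`. Each combined state is a pair, one component from each; accept when both components accept.
With 12 states:
          0    1  
>  S0     S1   S2 
   S1     S3   S4 
   S2     S2   S5 
   S3     S3   S2 
   S4     S6   S5 
   S5     S5   S7 
   S6     S6   S8 
   S7     S7   S9 
   S8     S8  S10 
   S9     S9   S9 
 * S10   S10  S11 
 * S11   S11  S11 
(> = start, * = accepting)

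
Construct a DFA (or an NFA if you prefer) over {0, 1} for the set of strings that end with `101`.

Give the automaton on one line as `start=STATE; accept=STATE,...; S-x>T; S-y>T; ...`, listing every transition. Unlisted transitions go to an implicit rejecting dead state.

Let each state record the length of the longest suffix of the input read so far that is also a prefix of `101`. S1 means the last symbol is `1`; S2 means the last 2 symbols are `10`; S3 means the last 3 symbols are `101`. Accept only at S3, where the string currently ends in `101`.
4 states suffice.
        0   1  
>  S0   S0  S1 
   S1   S2  S1 
   S2   S0  S3 
 * S3   S2  S1 
(> = start, * = accepting)

start=S0; accept=S3; S0-0>S0; S0-1>S1; S1-0>S2; S1-1>S1; S2-0>S0; S2-1>S3; S3-0>S2; S3-1>S1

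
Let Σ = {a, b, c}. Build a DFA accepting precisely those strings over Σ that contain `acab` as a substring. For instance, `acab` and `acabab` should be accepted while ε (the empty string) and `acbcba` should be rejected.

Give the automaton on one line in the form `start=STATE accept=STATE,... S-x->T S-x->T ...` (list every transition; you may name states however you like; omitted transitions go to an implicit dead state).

start=S0 accept=S4 S0-a->S1 S0-b->S0 S0-c->S0 S1-a->S1 S1-b->S0 S1-c->S2 S2-a->S3 S2-b->S0 S2-c->S0 S3-a->S1 S3-b->S4 S3-c->S2 S4-a->S4 S4-b->S4 S4-c->S4

Track how much of `acab` has been matched so far: state S0 is no progress, S4 is the absorbing accept state reached once `acab` has occurred. Intermediate states record partial matches; on a mismatch, fall back to the longest reusable overlap.
        a   b   c  
>  S0   S1  S0  S0 
   S1   S1  S0  S2 
   S2   S3  S0  S0 
   S3   S1  S4  S2 
 * S4   S4  S4  S4 
(> = start, * = accepting)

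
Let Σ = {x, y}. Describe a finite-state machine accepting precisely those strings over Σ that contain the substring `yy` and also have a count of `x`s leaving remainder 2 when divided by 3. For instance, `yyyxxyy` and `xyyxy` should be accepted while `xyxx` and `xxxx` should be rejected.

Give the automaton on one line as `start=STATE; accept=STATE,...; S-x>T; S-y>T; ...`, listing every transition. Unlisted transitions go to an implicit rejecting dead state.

start=A; accept=I; A-x>B; A-y>C; B-x>D; B-y>E; C-x>B; C-y>F; D-x>A; D-y>G; E-x>D; E-y>H; F-x>H; F-y>F; G-x>A; G-y>I; H-x>I; H-y>H; I-x>F; I-y>I

Run two small machines in parallel and take their product. One (3 states) tracks whether and how much of `yy` has been seen; the other (3 states) tracks the count of `x`s modulo 3. Each combined state is a pair, one component from each; accept when both components accept.
With 9 states:
       x  y 
>  A   B  C 
   B   D  E 
   C   B  F 
   D   A  G 
   E   D  H 
   F   H  F 
   G   A  I 
   H   I  H 
 * I   F  I 
(> = start, * = accepting)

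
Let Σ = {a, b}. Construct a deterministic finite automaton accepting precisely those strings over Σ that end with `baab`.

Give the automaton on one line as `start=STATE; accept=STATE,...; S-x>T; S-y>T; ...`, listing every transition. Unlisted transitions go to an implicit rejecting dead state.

Remember how much of `baab` the current input suffix matches. State q0 means no match yet; q1 means the last symbol is `b`; q2 means the last 2 symbols are `ba`; q3 means the last 3 symbols are `baa`; q4 means the last 4 symbols are `baab`. Only q4 accepts. On a mismatch, fall back to the longest proper suffix that is still a prefix of `baab`.
With 5 states:
        a   b  
>  q0   q0  q1 
   q1   q2  q1 
   q2   q3  q1 
   q3   q0  q4 
 * q4   q2  q1 
(> = start, * = accepting)

start=q0; accept=q4; q0-a>q0; q0-b>q1; q1-a>q2; q1-b>q1; q2-a>q3; q2-b>q1; q3-a>q0; q3-b>q4; q4-a>q2; q4-b>q1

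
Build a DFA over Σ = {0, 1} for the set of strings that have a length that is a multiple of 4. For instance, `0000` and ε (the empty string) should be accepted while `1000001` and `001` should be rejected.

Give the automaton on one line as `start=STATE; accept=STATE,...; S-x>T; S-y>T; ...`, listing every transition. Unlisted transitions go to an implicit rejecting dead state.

Only the length mod 4 matters, so use a 4-cycle: from any state, every input symbol moves to the next state, wrapping q3 back to q0. Mark q0 accepting.
With 4 states:
        0   1  
>* q0   q1  q1 
   q1   q2  q2 
   q2   q3  q3 
   q3   q0  q0 
(> = start, * = accepting)

start=q0; accept=q0; q0-0>q1; q0-1>q1; q1-0>q2; q1-1>q2; q2-0>q3; q2-1>q3; q3-0>q0; q3-1>q0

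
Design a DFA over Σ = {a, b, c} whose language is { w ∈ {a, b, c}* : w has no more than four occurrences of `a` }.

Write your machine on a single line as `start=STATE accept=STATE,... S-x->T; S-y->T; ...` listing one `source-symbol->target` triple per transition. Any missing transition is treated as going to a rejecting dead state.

start=S0; accept=S0,S1,S2,S3,S4; S0-a->S1; S0-b->S0; S0-c->S0; S1-a->S2; S1-b->S1; S1-c->S1; S2-a->S3; S2-b->S2; S2-c->S2; S3-a->S4; S3-b->S3; S3-c->S3; S4-a->S5; S4-b->S4; S4-c->S4; S5-a->S5; S5-b->S5; S5-c->S5

Count `a`s, saturating at 5: states S0 through S4 mean 0 through 4 `a`s seen; S5 means more than 4. Each `a` increments (capped at S5); other symbols loop. Accept from {S0, S1, S2, S3, S4}.
6 states suffice.
        a   b   c  
>* S0   S1  S0  S0 
 * S1   S2  S1  S1 
 * S2   S3  S2  S2 
 * S3   S4  S3  S3 
 * S4   S5  S4  S4 
   S5   S5  S5  S5 
(> = start, * = accepting)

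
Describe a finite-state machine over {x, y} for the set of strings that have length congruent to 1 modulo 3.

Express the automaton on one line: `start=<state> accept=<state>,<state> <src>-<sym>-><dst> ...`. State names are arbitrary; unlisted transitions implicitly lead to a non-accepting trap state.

Only the length mod 3 matters, so use a 3-cycle: from any state, every input symbol moves to the next state, wrapping q2 back to q0. Mark q1 accepting.
With 3 states:
        x   y  
>  q0   q1  q1 
 * q1   q2  q2 
   q2   q0  q0 
(> = start, * = accepting)

start=q0 accept=q1 q0-x->q1 q0-y->q1 q1-x->q2 q1-y->q2 q2-x->q0 q2-y->q0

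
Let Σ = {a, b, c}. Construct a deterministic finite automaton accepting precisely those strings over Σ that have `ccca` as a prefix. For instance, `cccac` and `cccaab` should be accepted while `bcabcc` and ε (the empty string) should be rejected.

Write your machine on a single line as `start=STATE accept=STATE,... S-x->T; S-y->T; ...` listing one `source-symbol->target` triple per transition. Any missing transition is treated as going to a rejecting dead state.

start=q0; accept=q4; q0-a->q5; q0-b->q5; q0-c->q1; q1-a->q5; q1-b->q5; q1-c->q2; q2-a->q5; q2-b->q5; q2-c->q3; q3-a->q4; q3-b->q5; q3-c->q5; q4-a->q4; q4-b->q4; q4-c->q4; q5-a->q5; q5-b->q5; q5-c->q5

Check the first 4 symbols one by one: q0 through q3 record how many have matched `ccca` so far; any wrong symbol goes to the dead state q5. After all 4 match we enter the accepting sink q4.
A 6-state machine:
        a   b   c  
>  q0   q5  q5  q1 
   q1   q5  q5  q2 
   q2   q5  q5  q3 
   q3   q4  q5  q5 
 * q4   q4  q4  q4 
   q5   q5  q5  q5 
(> = start, * = accepting)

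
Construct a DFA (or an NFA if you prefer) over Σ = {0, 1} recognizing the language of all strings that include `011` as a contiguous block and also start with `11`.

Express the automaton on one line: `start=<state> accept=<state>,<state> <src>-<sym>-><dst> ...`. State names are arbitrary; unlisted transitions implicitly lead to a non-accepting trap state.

Run two small machines in parallel and take their product. One (4 states) tracks whether and how much of `011` has been seen; the other (4 states) tracks whether the input so far still matches the prefix `11`. Each combined state is a pair, one component from each; accept when both components accept. Equivalent product states are then merged.
        0   1  
>  S0   S1  S2 
   S1   S1  S1 
   S2   S1  S3 
   S3   S4  S3 
   S4   S4  S5 
   S5   S4  S6 
 * S6   S6  S6 
(> = start, * = accepting)

start=S0 accept=S6 S0-0->S1 S0-1->S2 S1-0->S1 S1-1->S1 S2-0->S1 S2-1->S3 S3-0->S4 S3-1->S3 S4-0->S4 S4-1->S5 S5-0->S4 S5-1->S6 S6-0->S6 S6-1->S6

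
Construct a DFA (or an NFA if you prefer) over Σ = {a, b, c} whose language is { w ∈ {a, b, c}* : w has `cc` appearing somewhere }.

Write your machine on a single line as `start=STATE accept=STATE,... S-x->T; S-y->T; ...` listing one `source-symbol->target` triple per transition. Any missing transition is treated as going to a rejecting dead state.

Track how much of `cc` has been matched so far: state q0 is no progress, q2 is the absorbing accept state reached once `cc` has occurred. Intermediate states record partial matches; on a mismatch, fall back to the longest reusable overlap.
With 3 states:
        a   b   c  
>  q0   q0  q0  q1 
   q1   q0  q0  q2 
 * q2   q2  q2  q2 
(> = start, * = accepting)

start=q0; accept=q2; q0-a->q0; q0-b->q0; q0-c->q1; q1-a->q0; q1-b->q0; q1-c->q2; q2-a->q2; q2-b->q2; q2-c->q2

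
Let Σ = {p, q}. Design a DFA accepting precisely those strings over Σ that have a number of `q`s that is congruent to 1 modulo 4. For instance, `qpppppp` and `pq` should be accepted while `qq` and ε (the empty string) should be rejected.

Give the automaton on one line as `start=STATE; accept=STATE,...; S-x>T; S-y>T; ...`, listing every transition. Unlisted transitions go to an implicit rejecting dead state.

The only thing that matters is how many `q`s have appeared, reduced mod 4. Use one state per residue: s0 for 0, …, s3 for 3. Reading `q` moves to the next residue; anything else stays put. s1 is accepting.
4 states suffice.
        p   q  
>  s0   s0  s1 
 * s1   s1  s2 
   s2   s2  s3 
   s3   s3  s0 
(> = start, * = accepting)

start=s0; accept=s1; s0-p>s0; s0-q>s1; s1-p>s1; s1-q>s2; s2-p>s2; s2-q>s3; s3-p>s3; s3-q>s0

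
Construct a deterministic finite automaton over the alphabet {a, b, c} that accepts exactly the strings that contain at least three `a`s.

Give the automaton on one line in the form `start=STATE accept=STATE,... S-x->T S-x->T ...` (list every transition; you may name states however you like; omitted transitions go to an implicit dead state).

Only the number of `a`s matters, and only up to 4. Make a chain q0 → q1 → q2 → q3 → q4 advanced by each `a` (with q4 absorbing); every other symbol self-loops. The accepting set is {q3, q4}.
A 5-state machine:
        a   b   c  
>  q0   q1  q0  q0 
   q1   q2  q1  q1 
   q2   q3  q2  q2 
 * q3   q4  q3  q3 
 * q4   q4  q4  q4 
(> = start, * = accepting)

start=q0 accept=q3,q4 q0-a->q1 q0-b->q0 q0-c->q0 q1-a->q2 q1-b->q1 q1-c->q1 q2-a->q3 q2-b->q2 q2-c->q2 q3-a->q4 q3-b->q3 q3-c->q3 q4-a->q4 q4-b->q4 q4-c->q4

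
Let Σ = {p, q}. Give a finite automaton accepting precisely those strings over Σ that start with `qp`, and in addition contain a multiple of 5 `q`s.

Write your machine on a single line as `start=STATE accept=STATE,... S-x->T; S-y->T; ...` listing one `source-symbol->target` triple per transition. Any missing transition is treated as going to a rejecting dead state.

start=s0; accept=s11; s0-p->s1; s0-q->s2; s1-p->s1; s1-q->s3; s2-p->s4; s2-q->s5; s3-p->s3; s3-q->s5; s4-p->s4; s4-q->s6; s5-p->s5; s5-q->s7; s6-p->s6; s6-q->s8; s7-p->s7; s7-q->s9; s8-p->s8; s8-q->s10; s9-p->s9; s9-q->s1; s10-p->s10; s10-q->s11; s11-p->s11; s11-q->s4

Handle the two conditions separately and then intersect. The first has 4 states tracking whether the input so far still matches the prefix `qp`; the second has 5 states tracking the count of `q`s modulo 5. A product state is a pair (one from each), accepting exactly when both do.
12 states suffice.
          p    q  
>  s0     s1   s2 
   s1     s1   s3 
   s2     s4   s5 
   s3     s3   s5 
   s4     s4   s6 
   s5     s5   s7 
   s6     s6   s8 
   s7     s7   s9 
   s8     s8  s10 
   s9     s9   s1 
   s10   s10  s11 
 * s11   s11   s4 
(> = start, * = accepting)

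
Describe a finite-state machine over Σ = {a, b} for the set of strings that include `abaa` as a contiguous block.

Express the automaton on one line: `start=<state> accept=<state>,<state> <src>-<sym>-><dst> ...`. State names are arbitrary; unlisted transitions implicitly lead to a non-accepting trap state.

States q0..q3 record the length of the longest prefix of `abaa` that matches the current input suffix. Reaching q4 means `abaa` has been seen, and we stay there forever. Accept from q4.
5 states suffice.
        a   b  
>  q0   q1  q0 
   q1   q1  q2 
   q2   q3  q0 
   q3   q4  q2 
 * q4   q4  q4 
(> = start, * = accepting)

start=q0 accept=q4 q0-a->q1 q0-b->q0 q1-a->q1 q1-b->q2 q2-a->q3 q2-b->q0 q3-a->q4 q3-b->q2 q4-a->q4 q4-b->q4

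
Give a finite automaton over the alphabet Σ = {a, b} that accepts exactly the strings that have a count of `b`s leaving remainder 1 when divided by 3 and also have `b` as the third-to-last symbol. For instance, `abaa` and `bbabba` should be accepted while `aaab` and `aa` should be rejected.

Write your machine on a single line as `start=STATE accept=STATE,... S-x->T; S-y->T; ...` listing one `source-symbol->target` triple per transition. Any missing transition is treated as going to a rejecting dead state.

Build one automaton per condition and run them in lockstep. One (3 states) tracks the count of `b`s modulo 3; the other (15 states) tracks the last 3 symbols read. Each combined state is a pair, one component from each; accept when both components accept. Equivalent product states are then merged.
A 14-state machine:
          a    b  
>  q0     q0   q1 
   q1     q2   q3 
   q2     q4   q3 
   q3     q5   q6 
 * q4     q7   q3 
   q5     q5   q8 
   q6     q9  q10 
   q7     q7   q3 
   q8     q9  q11 
   q9     q0  q12 
 * q10   q13   q3 
   q11   q13   q3 
 * q12    q2   q3 
 * q13    q4   q3 
(> = start, * = accepting)

start=q0; accept=q4,q10,q12,q13; q0-a->q0; q0-b->q1; q1-a->q2; q1-b->q3; q2-a->q4; q2-b->q3; q3-a->q5; q3-b->q6; q4-a->q7; q4-b->q3; q5-a->q5; q5-b->q8; q6-a->q9; q6-b->q10; q7-a->q7; q7-b->q3; q8-a->q9; q8-b->q11; q9-a->q0; q9-b->q12; q10-a->q13; q10-b->q3; q11-a->q13; q11-b->q3; q12-a->q2; q12-b->q3; q13-a->q4; q13-b->q3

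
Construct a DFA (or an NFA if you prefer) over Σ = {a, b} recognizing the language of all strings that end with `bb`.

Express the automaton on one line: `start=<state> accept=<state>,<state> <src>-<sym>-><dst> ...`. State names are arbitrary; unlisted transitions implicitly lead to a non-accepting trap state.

Remember how much of `bb` the current input suffix matches. State S0 means no match yet; S1 means the last symbol is `b`; S2 means the last 2 symbols are `bb`. Only S2 accepts. On a mismatch, fall back to the longest proper suffix that is still a prefix of `bb`.
        a   b  
>  S0   S0  S1 
   S1   S0  S2 
 * S2   S0  S2 
(> = start, * = accepting)

start=S0 accept=S2 S0-a->S0 S0-b->S1 S1-a->S0 S1-b->S2 S2-a->S0 S2-b->S2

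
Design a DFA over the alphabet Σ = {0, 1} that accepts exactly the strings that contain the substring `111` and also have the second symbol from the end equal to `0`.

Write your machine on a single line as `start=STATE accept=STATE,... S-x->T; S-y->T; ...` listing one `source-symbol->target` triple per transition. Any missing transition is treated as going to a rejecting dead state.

start=S0; accept=S9,S10; S0-0->S1; S0-1->S2; S1-0->S3; S1-1->S4; S2-0->S5; S2-1->S6; S3-0->S3; S3-1->S4; S4-0->S5; S4-1->S6; S5-0->S3; S5-1->S4; S6-0->S5; S6-1->S7; S7-0->S8; S7-1->S7; S8-0->S9; S8-1->S10; S9-0->S9; S9-1->S10; S10-0->S8; S10-1->S7

Run two small machines in parallel and take their product. One (4 states) tracks whether and how much of `111` has been seen; the other (7 states) tracks the last 2 symbols read. Each combined state is a pair, one component from each; accept when both components accept.
An 11-state machine:
          0    1  
>  S0     S1   S2 
   S1     S3   S4 
   S2     S5   S6 
   S3     S3   S4 
   S4     S5   S6 
   S5     S3   S4 
   S6     S5   S7 
   S7     S8   S7 
   S8     S9  S10 
 * S9     S9  S10 
 * S10    S8   S7 
(> = start, * = accepting)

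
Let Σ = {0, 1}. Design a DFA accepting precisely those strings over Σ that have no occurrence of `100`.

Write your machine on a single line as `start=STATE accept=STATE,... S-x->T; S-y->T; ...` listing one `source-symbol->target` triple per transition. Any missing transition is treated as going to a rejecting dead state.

start=S0; accept=S0,S1,S2; S0-0->S0; S0-1->S1; S1-0->S2; S1-1->S1; S2-0->S3; S2-1->S1; S3-0->S3; S3-1->S3

This is the complement of 'contains `100`'. Use the same substring-matching states — S0 through S3 holding how much of `100` has just been matched — but flip the accepting set: everything except the trap S3 accepts.
4 states suffice.
        0   1  
>* S0   S0  S1 
 * S1   S2  S1 
 * S2   S3  S1 
   S3   S3  S3 
(> = start, * = accepting)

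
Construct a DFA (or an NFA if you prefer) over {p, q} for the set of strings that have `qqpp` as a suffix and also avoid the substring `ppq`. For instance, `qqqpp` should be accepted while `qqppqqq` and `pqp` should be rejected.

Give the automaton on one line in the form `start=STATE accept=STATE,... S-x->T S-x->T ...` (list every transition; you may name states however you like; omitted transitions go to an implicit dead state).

start=s0 accept=s6 s0-p->s1 s0-q->s2 s1-p->s3 s1-q->s2 s2-p->s1 s2-q->s4 s3-p->s3 s3-q->s3 s4-p->s5 s4-q->s4 s5-p->s6 s5-q->s2 s6-p->s3 s6-q->s3

Build one automaton per condition and run them in lockstep. The first has 5 states tracking how much of the suffix `qqpp` has currently been matched; the second has 4 states tracking partial matches of the forbidden pattern `ppq`. A product state is a pair (one from each), accepting exactly when both do. Minimizing collapses redundant product states.
7 states suffice.
        p   q  
>  s0   s1  s2 
   s1   s3  s2 
   s2   s1  s4 
   s3   s3  s3 
   s4   s5  s4 
   s5   s6  s2 
 * s6   s3  s3 
(> = start, * = accepting)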